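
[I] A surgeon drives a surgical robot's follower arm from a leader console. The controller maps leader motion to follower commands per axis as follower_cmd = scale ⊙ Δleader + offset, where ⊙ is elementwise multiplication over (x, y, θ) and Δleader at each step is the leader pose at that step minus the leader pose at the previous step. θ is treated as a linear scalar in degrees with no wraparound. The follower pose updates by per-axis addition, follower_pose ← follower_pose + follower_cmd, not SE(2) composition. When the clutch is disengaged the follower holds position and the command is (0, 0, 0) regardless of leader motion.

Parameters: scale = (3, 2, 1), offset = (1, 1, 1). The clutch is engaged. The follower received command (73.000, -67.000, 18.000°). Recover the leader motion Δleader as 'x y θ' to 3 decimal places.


axis x: (73.000 − 1) / (3) = 24.000
axis y: (-67.000 − 1) / (2) = -34.000
axis θ: (18.000 − 1) / (1) = 17.000

24.000 -34.000 17.000


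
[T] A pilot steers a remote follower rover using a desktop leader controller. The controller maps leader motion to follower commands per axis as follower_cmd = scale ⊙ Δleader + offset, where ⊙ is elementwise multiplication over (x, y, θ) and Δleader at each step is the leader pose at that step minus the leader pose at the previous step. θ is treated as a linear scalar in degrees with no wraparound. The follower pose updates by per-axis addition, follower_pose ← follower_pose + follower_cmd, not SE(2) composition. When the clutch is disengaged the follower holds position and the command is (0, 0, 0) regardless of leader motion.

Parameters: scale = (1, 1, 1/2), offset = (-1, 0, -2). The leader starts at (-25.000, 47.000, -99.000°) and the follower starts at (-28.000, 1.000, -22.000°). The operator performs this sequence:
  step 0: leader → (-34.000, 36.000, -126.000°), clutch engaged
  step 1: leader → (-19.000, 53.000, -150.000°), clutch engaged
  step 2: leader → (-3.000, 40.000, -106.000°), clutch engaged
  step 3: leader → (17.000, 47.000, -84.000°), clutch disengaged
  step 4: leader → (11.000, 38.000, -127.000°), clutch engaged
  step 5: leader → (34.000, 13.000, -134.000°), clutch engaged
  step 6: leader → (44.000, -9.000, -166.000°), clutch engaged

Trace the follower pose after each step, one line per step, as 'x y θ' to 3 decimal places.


-38.000 -10.000 -37.500
-24.000 7.000 -51.500
-9.000 -6.000 -31.500
-9.000 -6.000 -31.500
-16.000 -15.000 -55.000
6.000 -40.000 -60.500
15.000 -62.000 -78.500

step 0: Δleader=(-9.000, -11.000, -27.000°), engaged; cmd=(-10.000, -11.000, -15.500°) → follower=(-38.000, -10.000, -37.500°)
step 1: Δleader=(15.000, 17.000, -24.000°), engaged; cmd=(14.000, 17.000, -14.000°) → follower=(-24.000, 7.000, -51.500°)
step 2: Δleader=(16.000, -13.000, 44.000°), engaged; cmd=(15.000, -13.000, 20.000°) → follower=(-9.000, -6.000, -31.500°)
step 3: Δleader=(20.000, 7.000, 22.000°), disengaged; cmd=(0,0,0) → follower holds at (-9.000, -6.000, -31.500°)
step 4: Δleader=(-6.000, -9.000, -43.000°), engaged; cmd=(-7.000, -9.000, -23.500°) → follower=(-16.000, -15.000, -55.000°)
step 5: Δleader=(23.000, -25.000, -7.000°), engaged; cmd=(22.000, -25.000, -5.500°) → follower=(6.000, -40.000, -60.500°)
step 6: Δleader=(10.000, -22.000, -32.000°), engaged; cmd=(9.000, -22.000, -18.000°) → follower=(15.000, -62.000, -78.500°)


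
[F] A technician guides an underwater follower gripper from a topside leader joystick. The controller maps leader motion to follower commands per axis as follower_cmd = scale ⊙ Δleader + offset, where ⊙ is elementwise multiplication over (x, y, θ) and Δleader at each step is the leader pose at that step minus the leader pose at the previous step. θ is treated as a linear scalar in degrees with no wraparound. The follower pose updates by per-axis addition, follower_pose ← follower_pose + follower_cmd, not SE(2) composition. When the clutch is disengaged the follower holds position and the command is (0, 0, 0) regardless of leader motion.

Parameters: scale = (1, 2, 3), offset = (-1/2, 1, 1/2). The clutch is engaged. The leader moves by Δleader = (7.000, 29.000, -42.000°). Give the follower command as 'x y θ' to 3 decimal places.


axis x: 1·7.000 + -1/2 = 6.500
axis y: 2·29.000 + 1 = 59.000
axis θ: 3·-42.000 + 1/2 = -125.500

6.500 59.000 -125.500


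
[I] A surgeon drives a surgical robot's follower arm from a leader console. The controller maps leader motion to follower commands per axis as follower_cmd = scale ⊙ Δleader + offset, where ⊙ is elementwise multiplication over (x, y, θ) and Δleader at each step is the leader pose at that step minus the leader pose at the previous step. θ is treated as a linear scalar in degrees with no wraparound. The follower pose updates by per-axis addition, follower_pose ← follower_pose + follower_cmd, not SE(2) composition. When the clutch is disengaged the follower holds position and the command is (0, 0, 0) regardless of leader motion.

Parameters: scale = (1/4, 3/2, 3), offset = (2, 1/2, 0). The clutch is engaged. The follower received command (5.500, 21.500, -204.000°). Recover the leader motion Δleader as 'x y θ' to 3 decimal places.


14.000 14.000 -68.000

axis x: (5.500 − 2) / (1/4) = 14.000
axis y: (21.500 − 1/2) / (3/2) = 14.000
axis θ: (-204.000 − 0) / (3) = -68.000


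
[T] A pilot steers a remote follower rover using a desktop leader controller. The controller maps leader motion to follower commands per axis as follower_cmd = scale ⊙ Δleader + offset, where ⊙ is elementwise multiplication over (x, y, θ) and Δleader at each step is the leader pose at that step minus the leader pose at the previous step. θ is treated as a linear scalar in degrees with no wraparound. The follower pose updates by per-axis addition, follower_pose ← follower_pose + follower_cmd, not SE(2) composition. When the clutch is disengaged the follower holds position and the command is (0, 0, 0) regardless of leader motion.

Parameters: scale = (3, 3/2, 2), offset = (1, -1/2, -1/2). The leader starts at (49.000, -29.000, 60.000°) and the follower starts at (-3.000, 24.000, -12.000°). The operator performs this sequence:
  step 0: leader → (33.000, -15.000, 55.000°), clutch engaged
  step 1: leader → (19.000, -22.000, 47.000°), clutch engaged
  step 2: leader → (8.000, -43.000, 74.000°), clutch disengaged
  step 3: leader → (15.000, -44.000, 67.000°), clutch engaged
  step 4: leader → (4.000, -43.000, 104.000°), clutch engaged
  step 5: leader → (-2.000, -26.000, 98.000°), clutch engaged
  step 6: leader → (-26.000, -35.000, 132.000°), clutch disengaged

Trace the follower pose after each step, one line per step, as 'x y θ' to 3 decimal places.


-50.000 44.500 -22.500
-91.000 33.500 -39.000
-91.000 33.500 -39.000
-69.000 31.500 -53.500
-101.000 32.500 20.000
-118.000 57.500 7.500
-118.000 57.500 7.500

step 0: Δleader=(-16.000, 14.000, -5.000°), engaged; cmd=(-47.000, 20.500, -10.500°) → follower=(-50.000, 44.500, -22.500°)
step 1: Δleader=(-14.000, -7.000, -8.000°), engaged; cmd=(-41.000, -11.000, -16.500°) → follower=(-91.000, 33.500, -39.000°)
step 2: Δleader=(-11.000, -21.000, 27.000°), disengaged; cmd=(0,0,0) → follower holds at (-91.000, 33.500, -39.000°)
step 3: Δleader=(7.000, -1.000, -7.000°), engaged; cmd=(22.000, -2.000, -14.500°) → follower=(-69.000, 31.500, -53.500°)
step 4: Δleader=(-11.000, 1.000, 37.000°), engaged; cmd=(-32.000, 1.000, 73.500°) → follower=(-101.000, 32.500, 20.000°)
step 5: Δleader=(-6.000, 17.000, -6.000°), engaged; cmd=(-17.000, 25.000, -12.500°) → follower=(-118.000, 57.500, 7.500°)
step 6: Δleader=(-24.000, -9.000, 34.000°), disengaged; cmd=(0,0,0) → follower holds at (-118.000, 57.500, 7.500°)


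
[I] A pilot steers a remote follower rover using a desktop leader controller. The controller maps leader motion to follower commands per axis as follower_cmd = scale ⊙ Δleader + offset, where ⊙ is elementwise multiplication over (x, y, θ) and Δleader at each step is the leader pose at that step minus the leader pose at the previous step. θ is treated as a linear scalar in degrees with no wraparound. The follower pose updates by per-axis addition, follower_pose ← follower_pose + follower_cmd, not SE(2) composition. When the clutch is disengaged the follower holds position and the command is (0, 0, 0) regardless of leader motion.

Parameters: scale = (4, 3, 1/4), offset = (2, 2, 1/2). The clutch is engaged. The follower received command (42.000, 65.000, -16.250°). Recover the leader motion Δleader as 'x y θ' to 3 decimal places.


axis x: (42.000 − 2) / (4) = 10.000
axis y: (65.000 − 2) / (3) = 21.000
axis θ: (-16.250 − 1/2) / (1/4) = -67.000

10.000 21.000 -67.000


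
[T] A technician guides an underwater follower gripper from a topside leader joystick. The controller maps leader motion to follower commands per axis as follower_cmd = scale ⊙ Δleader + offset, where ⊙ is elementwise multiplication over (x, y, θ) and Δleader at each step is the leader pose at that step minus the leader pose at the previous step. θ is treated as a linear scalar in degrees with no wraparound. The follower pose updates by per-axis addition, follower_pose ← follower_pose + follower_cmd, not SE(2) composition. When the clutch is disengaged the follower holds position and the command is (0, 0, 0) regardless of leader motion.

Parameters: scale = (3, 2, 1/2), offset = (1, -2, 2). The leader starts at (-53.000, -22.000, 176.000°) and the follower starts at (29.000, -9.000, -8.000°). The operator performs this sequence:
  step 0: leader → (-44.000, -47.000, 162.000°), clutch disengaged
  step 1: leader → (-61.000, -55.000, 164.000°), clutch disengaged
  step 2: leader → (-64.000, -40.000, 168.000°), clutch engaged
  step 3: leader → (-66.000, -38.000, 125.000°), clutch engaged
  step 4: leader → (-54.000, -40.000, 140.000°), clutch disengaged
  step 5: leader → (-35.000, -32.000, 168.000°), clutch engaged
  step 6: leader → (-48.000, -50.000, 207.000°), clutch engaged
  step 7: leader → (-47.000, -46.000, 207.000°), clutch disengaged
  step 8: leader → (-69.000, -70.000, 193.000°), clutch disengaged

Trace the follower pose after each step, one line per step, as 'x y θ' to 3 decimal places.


step 0: Δleader=(9.000, -25.000, -14.000°), disengaged; cmd=(0,0,0) → follower holds at (29.000, -9.000, -8.000°)
step 1: Δleader=(-17.000, -8.000, 2.000°), disengaged; cmd=(0,0,0) → follower holds at (29.000, -9.000, -8.000°)
step 2: Δleader=(-3.000, 15.000, 4.000°), engaged; cmd=(-8.000, 28.000, 4.000°) → follower=(21.000, 19.000, -4.000°)
step 3: Δleader=(-2.000, 2.000, -43.000°), engaged; cmd=(-5.000, 2.000, -19.500°) → follower=(16.000, 21.000, -23.500°)
step 4: Δleader=(12.000, -2.000, 15.000°), disengaged; cmd=(0,0,0) → follower holds at (16.000, 21.000, -23.500°)
step 5: Δleader=(19.000, 8.000, 28.000°), engaged; cmd=(58.000, 14.000, 16.000°) → follower=(74.000, 35.000, -7.500°)
step 6: Δleader=(-13.000, -18.000, 39.000°), engaged; cmd=(-38.000, -38.000, 21.500°) → follower=(36.000, -3.000, 14.000°)
step 7: Δleader=(1.000, 4.000, 0.000°), disengaged; cmd=(0,0,0) → follower holds at (36.000, -3.000, 14.000°)
step 8: Δleader=(-22.000, -24.000, -14.000°), disengaged; cmd=(0,0,0) → follower holds at (36.000, -3.000, 14.000°)

29.000 -9.000 -8.000
29.000 -9.000 -8.000
21.000 19.000 -4.000
16.000 21.000 -23.500
16.000 21.000 -23.500
74.000 35.000 -7.500
36.000 -3.000 14.000
36.000 -3.000 14.000
36.000 -3.000 14.000


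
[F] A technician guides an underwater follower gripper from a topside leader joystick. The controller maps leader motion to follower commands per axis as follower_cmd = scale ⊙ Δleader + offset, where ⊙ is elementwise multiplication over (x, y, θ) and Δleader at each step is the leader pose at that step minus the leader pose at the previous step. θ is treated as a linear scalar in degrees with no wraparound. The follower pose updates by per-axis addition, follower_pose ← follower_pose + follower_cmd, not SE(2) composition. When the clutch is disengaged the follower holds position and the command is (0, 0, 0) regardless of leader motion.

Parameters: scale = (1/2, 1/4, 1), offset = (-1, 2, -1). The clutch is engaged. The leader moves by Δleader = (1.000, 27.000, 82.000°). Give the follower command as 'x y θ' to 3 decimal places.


axis x: 1/2·1.000 + -1 = -0.500
axis y: 1/4·27.000 + 2 = 8.750
axis θ: 1·82.000 + -1 = 81.000

-0.500 8.750 81.000


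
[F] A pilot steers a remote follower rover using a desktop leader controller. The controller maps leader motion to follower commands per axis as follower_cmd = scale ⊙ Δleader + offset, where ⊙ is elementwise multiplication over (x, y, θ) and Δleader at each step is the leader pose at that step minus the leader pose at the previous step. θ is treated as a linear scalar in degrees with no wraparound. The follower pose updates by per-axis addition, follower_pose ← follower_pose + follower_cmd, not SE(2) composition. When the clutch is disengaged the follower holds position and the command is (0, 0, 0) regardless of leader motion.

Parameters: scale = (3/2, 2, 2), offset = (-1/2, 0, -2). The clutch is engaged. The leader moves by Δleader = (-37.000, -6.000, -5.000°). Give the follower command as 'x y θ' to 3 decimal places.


-56.000 -12.000 -12.000

axis x: 3/2·-37.000 + -1/2 = -56.000
axis y: 2·-6.000 + 0 = -12.000
axis θ: 2·-5.000 + -2 = -12.000


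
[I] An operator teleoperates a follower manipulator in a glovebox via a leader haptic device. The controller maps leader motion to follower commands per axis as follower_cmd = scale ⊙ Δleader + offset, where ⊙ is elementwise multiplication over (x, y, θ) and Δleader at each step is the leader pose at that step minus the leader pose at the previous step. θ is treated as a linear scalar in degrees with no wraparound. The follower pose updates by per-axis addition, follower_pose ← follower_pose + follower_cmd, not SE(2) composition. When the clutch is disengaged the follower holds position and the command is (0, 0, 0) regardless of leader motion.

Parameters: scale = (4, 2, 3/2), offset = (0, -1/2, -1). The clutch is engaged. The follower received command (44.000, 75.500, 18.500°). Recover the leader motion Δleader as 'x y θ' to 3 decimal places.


11.000 38.000 13.000

axis x: (44.000 − 0) / (4) = 11.000
axis y: (75.500 − -1/2) / (2) = 38.000
axis θ: (18.500 − -1) / (3/2) = 13.000


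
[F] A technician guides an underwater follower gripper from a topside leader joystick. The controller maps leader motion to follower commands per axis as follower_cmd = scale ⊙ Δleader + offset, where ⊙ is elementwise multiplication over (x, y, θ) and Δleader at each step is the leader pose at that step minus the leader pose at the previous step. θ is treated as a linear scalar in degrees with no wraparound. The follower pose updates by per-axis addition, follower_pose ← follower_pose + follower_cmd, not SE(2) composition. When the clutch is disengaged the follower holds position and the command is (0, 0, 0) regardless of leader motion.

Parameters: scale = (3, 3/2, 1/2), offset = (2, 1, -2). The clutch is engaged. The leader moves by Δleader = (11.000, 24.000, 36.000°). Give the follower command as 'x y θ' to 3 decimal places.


axis x: 3·11.000 + 2 = 35.000
axis y: 3/2·24.000 + 1 = 37.000
axis θ: 1/2·36.000 + -2 = 16.000

35.000 37.000 16.000


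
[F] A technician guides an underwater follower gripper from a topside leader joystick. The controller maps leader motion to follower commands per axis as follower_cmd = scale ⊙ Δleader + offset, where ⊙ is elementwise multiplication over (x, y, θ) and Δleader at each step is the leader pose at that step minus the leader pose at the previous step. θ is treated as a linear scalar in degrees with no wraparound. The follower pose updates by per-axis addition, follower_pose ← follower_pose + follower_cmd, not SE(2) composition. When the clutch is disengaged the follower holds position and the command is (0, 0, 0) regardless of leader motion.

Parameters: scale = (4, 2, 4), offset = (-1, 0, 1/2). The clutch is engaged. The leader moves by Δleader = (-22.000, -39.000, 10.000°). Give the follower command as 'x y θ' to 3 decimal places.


-89.000 -78.000 40.500

axis x: 4·-22.000 + -1 = -89.000
axis y: 2·-39.000 + 0 = -78.000
axis θ: 4·10.000 + 1/2 = 40.500


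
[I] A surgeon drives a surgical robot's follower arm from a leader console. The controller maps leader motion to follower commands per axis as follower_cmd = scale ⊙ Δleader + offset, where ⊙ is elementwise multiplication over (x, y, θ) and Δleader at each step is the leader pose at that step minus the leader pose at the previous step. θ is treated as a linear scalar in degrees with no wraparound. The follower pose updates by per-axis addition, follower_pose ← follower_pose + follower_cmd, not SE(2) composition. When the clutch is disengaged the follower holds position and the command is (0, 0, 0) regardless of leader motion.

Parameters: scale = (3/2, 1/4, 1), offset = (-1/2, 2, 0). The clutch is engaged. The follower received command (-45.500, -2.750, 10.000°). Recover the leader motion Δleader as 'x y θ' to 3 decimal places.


-30.000 -19.000 10.000

axis x: (-45.500 − -1/2) / (3/2) = -30.000
axis y: (-2.750 − 2) / (1/4) = -19.000
axis θ: (10.000 − 0) / (1) = 10.000


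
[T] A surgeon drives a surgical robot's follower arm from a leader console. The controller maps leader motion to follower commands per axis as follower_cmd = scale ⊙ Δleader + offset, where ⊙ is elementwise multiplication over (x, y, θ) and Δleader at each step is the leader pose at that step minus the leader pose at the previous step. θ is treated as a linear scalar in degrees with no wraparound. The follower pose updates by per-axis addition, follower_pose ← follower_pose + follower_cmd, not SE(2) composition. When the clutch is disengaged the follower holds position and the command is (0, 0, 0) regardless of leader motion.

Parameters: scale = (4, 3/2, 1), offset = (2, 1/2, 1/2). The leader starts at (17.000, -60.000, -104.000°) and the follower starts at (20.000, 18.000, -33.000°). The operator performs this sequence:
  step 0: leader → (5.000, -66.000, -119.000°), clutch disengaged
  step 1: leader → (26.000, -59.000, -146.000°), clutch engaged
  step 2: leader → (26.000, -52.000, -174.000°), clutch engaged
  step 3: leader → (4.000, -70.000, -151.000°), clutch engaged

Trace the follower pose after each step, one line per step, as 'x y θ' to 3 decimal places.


step 0: Δleader=(-12.000, -6.000, -15.000°), disengaged; cmd=(0,0,0) → follower holds at (20.000, 18.000, -33.000°)
step 1: Δleader=(21.000, 7.000, -27.000°), engaged; cmd=(86.000, 11.000, -26.500°) → follower=(106.000, 29.000, -59.500°)
step 2: Δleader=(0.000, 7.000, -28.000°), engaged; cmd=(2.000, 11.000, -27.500°) → follower=(108.000, 40.000, -87.000°)
step 3: Δleader=(-22.000, -18.000, 23.000°), engaged; cmd=(-86.000, -26.500, 23.500°) → follower=(22.000, 13.500, -63.500°)

20.000 18.000 -33.000
106.000 29.000 -59.500
108.000 40.000 -87.000
22.000 13.500 -63.500


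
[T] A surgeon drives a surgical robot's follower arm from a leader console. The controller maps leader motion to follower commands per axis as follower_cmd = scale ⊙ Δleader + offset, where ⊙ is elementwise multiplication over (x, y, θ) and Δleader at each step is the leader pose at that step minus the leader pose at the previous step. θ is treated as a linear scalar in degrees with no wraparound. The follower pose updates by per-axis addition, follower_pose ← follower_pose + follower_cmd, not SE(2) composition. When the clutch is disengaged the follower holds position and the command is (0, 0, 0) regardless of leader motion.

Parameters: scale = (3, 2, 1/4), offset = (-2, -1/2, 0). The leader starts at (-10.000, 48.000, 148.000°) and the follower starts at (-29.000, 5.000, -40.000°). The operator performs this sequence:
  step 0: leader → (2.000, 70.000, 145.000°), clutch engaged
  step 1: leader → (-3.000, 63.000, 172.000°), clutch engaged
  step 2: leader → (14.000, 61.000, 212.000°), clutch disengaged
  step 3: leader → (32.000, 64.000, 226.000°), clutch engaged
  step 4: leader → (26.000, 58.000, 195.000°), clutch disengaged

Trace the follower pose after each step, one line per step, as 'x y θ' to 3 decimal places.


step 0: Δleader=(12.000, 22.000, -3.000°), engaged; cmd=(34.000, 43.500, -0.750°) → follower=(5.000, 48.500, -40.750°)
step 1: Δleader=(-5.000, -7.000, 27.000°), engaged; cmd=(-17.000, -14.500, 6.750°) → follower=(-12.000, 34.000, -34.000°)
step 2: Δleader=(17.000, -2.000, 40.000°), disengaged; cmd=(0,0,0) → follower holds at (-12.000, 34.000, -34.000°)
step 3: Δleader=(18.000, 3.000, 14.000°), engaged; cmd=(52.000, 5.500, 3.500°) → follower=(40.000, 39.500, -30.500°)
step 4: Δleader=(-6.000, -6.000, -31.000°), disengaged; cmd=(0,0,0) → follower holds at (40.000, 39.500, -30.500°)

5.000 48.500 -40.750
-12.000 34.000 -34.000
-12.000 34.000 -34.000
40.000 39.500 -30.500
40.000 39.500 -30.500


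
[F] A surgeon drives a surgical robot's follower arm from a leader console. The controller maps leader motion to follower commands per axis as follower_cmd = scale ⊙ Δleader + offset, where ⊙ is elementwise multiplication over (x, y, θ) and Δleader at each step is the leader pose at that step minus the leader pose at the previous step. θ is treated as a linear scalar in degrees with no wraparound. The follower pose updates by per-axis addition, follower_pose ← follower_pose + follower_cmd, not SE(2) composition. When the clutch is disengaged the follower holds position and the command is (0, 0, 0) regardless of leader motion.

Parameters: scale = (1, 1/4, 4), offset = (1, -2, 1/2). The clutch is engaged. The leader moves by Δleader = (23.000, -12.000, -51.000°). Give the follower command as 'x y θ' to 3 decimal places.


axis x: 1·23.000 + 1 = 24.000
axis y: 1/4·-12.000 + -2 = -5.000
axis θ: 4·-51.000 + 1/2 = -203.500

24.000 -5.000 -203.500


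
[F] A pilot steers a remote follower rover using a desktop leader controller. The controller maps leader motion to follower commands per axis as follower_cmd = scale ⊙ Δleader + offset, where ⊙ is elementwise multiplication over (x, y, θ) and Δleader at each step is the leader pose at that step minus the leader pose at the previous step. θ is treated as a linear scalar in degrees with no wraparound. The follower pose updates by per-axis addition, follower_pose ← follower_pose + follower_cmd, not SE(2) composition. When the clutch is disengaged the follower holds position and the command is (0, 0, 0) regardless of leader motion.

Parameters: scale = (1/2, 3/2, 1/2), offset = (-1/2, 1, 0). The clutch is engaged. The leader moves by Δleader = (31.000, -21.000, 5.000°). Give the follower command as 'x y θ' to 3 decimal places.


15.000 -30.500 2.500

axis x: 1/2·31.000 + -1/2 = 15.000
axis y: 3/2·-21.000 + 1 = -30.500
axis θ: 1/2·5.000 + 0 = 2.500


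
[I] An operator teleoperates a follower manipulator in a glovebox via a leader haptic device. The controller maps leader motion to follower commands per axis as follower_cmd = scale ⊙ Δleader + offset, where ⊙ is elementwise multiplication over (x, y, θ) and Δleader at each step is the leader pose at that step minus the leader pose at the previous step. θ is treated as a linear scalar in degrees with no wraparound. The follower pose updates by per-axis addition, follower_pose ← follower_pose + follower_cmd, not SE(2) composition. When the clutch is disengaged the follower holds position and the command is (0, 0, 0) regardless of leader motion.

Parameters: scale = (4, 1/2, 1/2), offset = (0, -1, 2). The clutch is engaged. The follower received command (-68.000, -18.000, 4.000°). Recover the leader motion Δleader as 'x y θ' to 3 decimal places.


axis x: (-68.000 − 0) / (4) = -17.000
axis y: (-18.000 − -1) / (1/2) = -34.000
axis θ: (4.000 − 2) / (1/2) = 4.000

-17.000 -34.000 4.000


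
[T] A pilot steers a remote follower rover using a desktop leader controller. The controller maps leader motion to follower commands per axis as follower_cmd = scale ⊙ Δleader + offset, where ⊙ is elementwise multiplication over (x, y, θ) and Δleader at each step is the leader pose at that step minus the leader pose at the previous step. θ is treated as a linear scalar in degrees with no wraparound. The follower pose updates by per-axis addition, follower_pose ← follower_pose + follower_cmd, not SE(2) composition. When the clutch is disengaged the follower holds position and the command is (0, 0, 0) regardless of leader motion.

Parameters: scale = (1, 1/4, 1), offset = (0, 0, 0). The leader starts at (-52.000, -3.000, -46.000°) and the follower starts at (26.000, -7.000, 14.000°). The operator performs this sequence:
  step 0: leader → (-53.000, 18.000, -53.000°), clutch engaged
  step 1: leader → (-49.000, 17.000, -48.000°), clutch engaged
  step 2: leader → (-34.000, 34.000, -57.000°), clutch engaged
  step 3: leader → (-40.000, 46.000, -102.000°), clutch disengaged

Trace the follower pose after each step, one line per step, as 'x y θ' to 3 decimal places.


25.000 -1.750 7.000
29.000 -2.000 12.000
44.000 2.250 3.000
44.000 2.250 3.000

step 0: Δleader=(-1.000, 21.000, -7.000°), engaged; cmd=(-1.000, 5.250, -7.000°) → follower=(25.000, -1.750, 7.000°)
step 1: Δleader=(4.000, -1.000, 5.000°), engaged; cmd=(4.000, -0.250, 5.000°) → follower=(29.000, -2.000, 12.000°)
step 2: Δleader=(15.000, 17.000, -9.000°), engaged; cmd=(15.000, 4.250, -9.000°) → follower=(44.000, 2.250, 3.000°)
step 3: Δleader=(-6.000, 12.000, -45.000°), disengaged; cmd=(0,0,0) → follower holds at (44.000, 2.250, 3.000°)


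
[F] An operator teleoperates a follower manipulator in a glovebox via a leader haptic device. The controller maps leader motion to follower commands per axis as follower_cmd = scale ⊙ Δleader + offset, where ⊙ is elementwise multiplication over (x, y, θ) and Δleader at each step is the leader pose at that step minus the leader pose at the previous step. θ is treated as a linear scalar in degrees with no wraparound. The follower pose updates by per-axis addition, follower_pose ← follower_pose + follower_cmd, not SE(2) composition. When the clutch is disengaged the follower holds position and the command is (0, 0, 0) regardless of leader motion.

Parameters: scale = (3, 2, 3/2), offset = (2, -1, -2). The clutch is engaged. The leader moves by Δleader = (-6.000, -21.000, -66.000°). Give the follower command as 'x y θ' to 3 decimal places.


-16.000 -43.000 -101.000

axis x: 3·-6.000 + 2 = -16.000
axis y: 2·-21.000 + -1 = -43.000
axis θ: 3/2·-66.000 + -2 = -101.000


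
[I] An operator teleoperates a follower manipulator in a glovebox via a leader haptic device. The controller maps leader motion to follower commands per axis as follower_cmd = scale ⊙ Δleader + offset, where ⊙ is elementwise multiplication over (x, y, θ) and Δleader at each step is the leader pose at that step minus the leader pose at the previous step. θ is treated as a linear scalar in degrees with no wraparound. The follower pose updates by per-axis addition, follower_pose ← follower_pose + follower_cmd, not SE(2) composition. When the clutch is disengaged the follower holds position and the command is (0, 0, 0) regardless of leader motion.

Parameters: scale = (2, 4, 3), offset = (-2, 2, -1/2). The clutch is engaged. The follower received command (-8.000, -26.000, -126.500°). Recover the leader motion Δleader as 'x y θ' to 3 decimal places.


-3.000 -7.000 -42.000

axis x: (-8.000 − -2) / (2) = -3.000
axis y: (-26.000 − 2) / (4) = -7.000
axis θ: (-126.500 − -1/2) / (3) = -42.000


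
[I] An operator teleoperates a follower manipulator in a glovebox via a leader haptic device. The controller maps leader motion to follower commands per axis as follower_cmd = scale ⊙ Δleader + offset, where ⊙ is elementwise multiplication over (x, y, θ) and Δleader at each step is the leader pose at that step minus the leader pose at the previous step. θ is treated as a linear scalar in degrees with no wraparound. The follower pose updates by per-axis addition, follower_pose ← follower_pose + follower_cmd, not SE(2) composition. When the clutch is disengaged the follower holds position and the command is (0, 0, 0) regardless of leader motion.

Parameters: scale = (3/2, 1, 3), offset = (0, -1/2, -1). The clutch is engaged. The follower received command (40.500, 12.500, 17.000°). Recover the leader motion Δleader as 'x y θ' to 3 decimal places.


27.000 13.000 6.000

axis x: (40.500 − 0) / (3/2) = 27.000
axis y: (12.500 − -1/2) / (1) = 13.000
axis θ: (17.000 − -1) / (3) = 6.000


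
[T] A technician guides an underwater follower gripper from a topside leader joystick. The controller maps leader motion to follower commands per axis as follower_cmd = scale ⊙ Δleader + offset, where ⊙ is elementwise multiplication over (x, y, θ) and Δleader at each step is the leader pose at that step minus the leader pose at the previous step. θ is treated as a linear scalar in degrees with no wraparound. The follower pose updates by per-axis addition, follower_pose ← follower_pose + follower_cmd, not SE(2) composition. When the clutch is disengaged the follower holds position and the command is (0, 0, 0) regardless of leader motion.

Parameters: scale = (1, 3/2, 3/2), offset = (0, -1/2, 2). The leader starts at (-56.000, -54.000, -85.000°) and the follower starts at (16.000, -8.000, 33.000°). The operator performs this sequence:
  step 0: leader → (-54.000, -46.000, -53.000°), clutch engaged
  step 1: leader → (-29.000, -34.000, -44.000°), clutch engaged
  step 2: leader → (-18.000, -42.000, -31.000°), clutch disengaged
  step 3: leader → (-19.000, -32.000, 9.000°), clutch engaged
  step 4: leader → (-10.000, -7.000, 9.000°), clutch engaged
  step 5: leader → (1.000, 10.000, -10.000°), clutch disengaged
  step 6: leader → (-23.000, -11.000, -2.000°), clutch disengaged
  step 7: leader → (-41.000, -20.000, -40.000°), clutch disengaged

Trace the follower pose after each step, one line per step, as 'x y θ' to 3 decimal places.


18.000 3.500 83.000
43.000 21.000 98.500
43.000 21.000 98.500
42.000 35.500 160.500
51.000 72.500 162.500
51.000 72.500 162.500
51.000 72.500 162.500
51.000 72.500 162.500

step 0: Δleader=(2.000, 8.000, 32.000°), engaged; cmd=(2.000, 11.500, 50.000°) → follower=(18.000, 3.500, 83.000°)
step 1: Δleader=(25.000, 12.000, 9.000°), engaged; cmd=(25.000, 17.500, 15.500°) → follower=(43.000, 21.000, 98.500°)
step 2: Δleader=(11.000, -8.000, 13.000°), disengaged; cmd=(0,0,0) → follower holds at (43.000, 21.000, 98.500°)
step 3: Δleader=(-1.000, 10.000, 40.000°), engaged; cmd=(-1.000, 14.500, 62.000°) → follower=(42.000, 35.500, 160.500°)
step 4: Δleader=(9.000, 25.000, 0.000°), engaged; cmd=(9.000, 37.000, 2.000°) → follower=(51.000, 72.500, 162.500°)
step 5: Δleader=(11.000, 17.000, -19.000°), disengaged; cmd=(0,0,0) → follower holds at (51.000, 72.500, 162.500°)
step 6: Δleader=(-24.000, -21.000, 8.000°), disengaged; cmd=(0,0,0) → follower holds at (51.000, 72.500, 162.500°)
step 7: Δleader=(-18.000, -9.000, -38.000°), disengaged; cmd=(0,0,0) → follower holds at (51.000, 72.500, 162.500°)


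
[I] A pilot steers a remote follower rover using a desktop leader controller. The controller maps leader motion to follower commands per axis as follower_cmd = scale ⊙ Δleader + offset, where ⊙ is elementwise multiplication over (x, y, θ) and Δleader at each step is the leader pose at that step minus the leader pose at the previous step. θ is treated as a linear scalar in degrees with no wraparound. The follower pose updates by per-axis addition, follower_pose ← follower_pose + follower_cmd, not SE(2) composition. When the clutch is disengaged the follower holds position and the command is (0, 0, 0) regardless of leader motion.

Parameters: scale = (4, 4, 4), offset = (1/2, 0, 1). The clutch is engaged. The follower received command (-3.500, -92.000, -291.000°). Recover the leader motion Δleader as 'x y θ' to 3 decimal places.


axis x: (-3.500 − 1/2) / (4) = -1.000
axis y: (-92.000 − 0) / (4) = -23.000
axis θ: (-291.000 − 1) / (4) = -73.000

-1.000 -23.000 -73.000


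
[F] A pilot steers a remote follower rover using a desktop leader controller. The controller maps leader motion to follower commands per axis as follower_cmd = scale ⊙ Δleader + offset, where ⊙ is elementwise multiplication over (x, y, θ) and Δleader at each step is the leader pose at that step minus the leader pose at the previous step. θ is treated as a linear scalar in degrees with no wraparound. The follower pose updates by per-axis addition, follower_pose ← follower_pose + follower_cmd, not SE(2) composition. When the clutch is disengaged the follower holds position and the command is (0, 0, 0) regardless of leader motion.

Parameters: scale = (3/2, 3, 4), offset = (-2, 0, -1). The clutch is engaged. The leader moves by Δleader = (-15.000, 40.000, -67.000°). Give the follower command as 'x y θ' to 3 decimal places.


axis x: 3/2·-15.000 + -2 = -24.500
axis y: 3·40.000 + 0 = 120.000
axis θ: 4·-67.000 + -1 = -269.000

-24.500 120.000 -269.000


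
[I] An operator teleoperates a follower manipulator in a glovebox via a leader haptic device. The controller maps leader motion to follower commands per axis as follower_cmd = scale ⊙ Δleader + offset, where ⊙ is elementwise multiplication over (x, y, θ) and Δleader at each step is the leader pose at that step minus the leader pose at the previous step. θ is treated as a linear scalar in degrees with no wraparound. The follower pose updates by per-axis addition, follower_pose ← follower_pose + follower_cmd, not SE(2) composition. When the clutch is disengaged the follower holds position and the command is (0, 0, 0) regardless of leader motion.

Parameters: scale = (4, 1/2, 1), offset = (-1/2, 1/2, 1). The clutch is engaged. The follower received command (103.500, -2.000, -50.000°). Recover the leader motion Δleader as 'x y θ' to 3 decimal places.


26.000 -5.000 -51.000

axis x: (103.500 − -1/2) / (4) = 26.000
axis y: (-2.000 − 1/2) / (1/2) = -5.000
axis θ: (-50.000 − 1) / (1) = -51.000


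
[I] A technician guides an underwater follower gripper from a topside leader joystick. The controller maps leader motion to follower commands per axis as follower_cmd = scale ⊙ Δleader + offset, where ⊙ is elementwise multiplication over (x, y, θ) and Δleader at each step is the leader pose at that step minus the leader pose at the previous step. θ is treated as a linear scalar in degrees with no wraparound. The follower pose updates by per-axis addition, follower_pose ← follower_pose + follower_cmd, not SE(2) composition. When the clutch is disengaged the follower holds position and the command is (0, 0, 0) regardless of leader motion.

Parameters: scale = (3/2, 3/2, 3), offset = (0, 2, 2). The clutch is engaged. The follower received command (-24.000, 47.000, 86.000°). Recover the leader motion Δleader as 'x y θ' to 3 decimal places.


axis x: (-24.000 − 0) / (3/2) = -16.000
axis y: (47.000 − 2) / (3/2) = 30.000
axis θ: (86.000 − 2) / (3) = 28.000

-16.000 30.000 28.000


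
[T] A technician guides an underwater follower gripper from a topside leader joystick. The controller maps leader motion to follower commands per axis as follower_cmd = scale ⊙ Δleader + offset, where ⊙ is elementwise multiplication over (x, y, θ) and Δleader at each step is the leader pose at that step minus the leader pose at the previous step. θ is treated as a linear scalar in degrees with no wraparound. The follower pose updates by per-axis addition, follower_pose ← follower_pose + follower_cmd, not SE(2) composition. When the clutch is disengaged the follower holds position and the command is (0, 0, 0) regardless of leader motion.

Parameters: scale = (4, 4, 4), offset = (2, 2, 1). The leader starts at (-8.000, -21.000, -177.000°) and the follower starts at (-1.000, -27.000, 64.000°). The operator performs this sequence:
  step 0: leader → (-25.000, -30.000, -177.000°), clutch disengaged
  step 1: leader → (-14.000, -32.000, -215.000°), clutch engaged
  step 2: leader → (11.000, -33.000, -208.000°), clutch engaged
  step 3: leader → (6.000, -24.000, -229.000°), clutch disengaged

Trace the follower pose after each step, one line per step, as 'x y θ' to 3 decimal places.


step 0: Δleader=(-17.000, -9.000, 0.000°), disengaged; cmd=(0,0,0) → follower holds at (-1.000, -27.000, 64.000°)
step 1: Δleader=(11.000, -2.000, -38.000°), engaged; cmd=(46.000, -6.000, -151.000°) → follower=(45.000, -33.000, -87.000°)
step 2: Δleader=(25.000, -1.000, 7.000°), engaged; cmd=(102.000, -2.000, 29.000°) → follower=(147.000, -35.000, -58.000°)
step 3: Δleader=(-5.000, 9.000, -21.000°), disengaged; cmd=(0,0,0) → follower holds at (147.000, -35.000, -58.000°)

-1.000 -27.000 64.000
45.000 -33.000 -87.000
147.000 -35.000 -58.000
147.000 -35.000 -58.000


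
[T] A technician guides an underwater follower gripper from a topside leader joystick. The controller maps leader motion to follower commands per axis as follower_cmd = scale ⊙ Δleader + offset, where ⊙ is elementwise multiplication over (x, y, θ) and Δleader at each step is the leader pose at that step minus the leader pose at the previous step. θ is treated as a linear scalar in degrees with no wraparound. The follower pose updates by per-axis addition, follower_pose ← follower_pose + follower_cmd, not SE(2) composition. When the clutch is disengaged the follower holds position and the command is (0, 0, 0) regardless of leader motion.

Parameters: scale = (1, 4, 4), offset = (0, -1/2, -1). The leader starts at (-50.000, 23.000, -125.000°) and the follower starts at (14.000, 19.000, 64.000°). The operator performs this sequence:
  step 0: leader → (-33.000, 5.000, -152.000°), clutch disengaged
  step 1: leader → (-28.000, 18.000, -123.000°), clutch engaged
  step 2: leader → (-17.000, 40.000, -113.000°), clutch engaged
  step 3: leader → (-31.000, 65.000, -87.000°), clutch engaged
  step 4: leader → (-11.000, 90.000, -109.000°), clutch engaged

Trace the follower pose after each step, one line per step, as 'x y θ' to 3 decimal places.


step 0: Δleader=(17.000, -18.000, -27.000°), disengaged; cmd=(0,0,0) → follower holds at (14.000, 19.000, 64.000°)
step 1: Δleader=(5.000, 13.000, 29.000°), engaged; cmd=(5.000, 51.500, 115.000°) → follower=(19.000, 70.500, 179.000°)
step 2: Δleader=(11.000, 22.000, 10.000°), engaged; cmd=(11.000, 87.500, 39.000°) → follower=(30.000, 158.000, 218.000°)
step 3: Δleader=(-14.000, 25.000, 26.000°), engaged; cmd=(-14.000, 99.500, 103.000°) → follower=(16.000, 257.500, 321.000°)
step 4: Δleader=(20.000, 25.000, -22.000°), engaged; cmd=(20.000, 99.500, -89.000°) → follower=(36.000, 357.000, 232.000°)

14.000 19.000 64.000
19.000 70.500 179.000
30.000 158.000 218.000
16.000 257.500 321.000
36.000 357.000 232.000


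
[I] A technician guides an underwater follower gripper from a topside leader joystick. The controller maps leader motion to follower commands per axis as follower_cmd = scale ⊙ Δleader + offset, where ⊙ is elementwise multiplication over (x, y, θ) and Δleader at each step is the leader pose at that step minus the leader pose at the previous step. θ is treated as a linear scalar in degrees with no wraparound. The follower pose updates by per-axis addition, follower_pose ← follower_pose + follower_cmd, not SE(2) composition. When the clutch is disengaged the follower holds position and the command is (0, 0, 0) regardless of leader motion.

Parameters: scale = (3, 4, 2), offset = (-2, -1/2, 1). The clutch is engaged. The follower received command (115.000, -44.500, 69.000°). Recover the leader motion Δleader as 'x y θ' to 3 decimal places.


39.000 -11.000 34.000

axis x: (115.000 − -2) / (3) = 39.000
axis y: (-44.500 − -1/2) / (4) = -11.000
axis θ: (69.000 − 1) / (2) = 34.000
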